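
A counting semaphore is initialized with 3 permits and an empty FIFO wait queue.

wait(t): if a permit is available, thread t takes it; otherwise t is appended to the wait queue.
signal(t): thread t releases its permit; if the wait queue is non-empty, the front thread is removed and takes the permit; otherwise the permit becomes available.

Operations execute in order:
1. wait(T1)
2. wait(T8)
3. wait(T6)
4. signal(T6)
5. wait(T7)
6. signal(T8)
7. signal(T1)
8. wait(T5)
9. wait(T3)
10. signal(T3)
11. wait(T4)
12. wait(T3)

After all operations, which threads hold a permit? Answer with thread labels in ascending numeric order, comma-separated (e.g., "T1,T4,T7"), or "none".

Step 1: wait(T1) -> count=2 queue=[] holders={T1}
Step 2: wait(T8) -> count=1 queue=[] holders={T1,T8}
Step 3: wait(T6) -> count=0 queue=[] holders={T1,T6,T8}
Step 4: signal(T6) -> count=1 queue=[] holders={T1,T8}
Step 5: wait(T7) -> count=0 queue=[] holders={T1,T7,T8}
Step 6: signal(T8) -> count=1 queue=[] holders={T1,T7}
Step 7: signal(T1) -> count=2 queue=[] holders={T7}
Step 8: wait(T5) -> count=1 queue=[] holders={T5,T7}
Step 9: wait(T3) -> count=0 queue=[] holders={T3,T5,T7}
Step 10: signal(T3) -> count=1 queue=[] holders={T5,T7}
Step 11: wait(T4) -> count=0 queue=[] holders={T4,T5,T7}
Step 12: wait(T3) -> count=0 queue=[T3] holders={T4,T5,T7}
Final holders: T4,T5,T7

Answer: T4,T5,T7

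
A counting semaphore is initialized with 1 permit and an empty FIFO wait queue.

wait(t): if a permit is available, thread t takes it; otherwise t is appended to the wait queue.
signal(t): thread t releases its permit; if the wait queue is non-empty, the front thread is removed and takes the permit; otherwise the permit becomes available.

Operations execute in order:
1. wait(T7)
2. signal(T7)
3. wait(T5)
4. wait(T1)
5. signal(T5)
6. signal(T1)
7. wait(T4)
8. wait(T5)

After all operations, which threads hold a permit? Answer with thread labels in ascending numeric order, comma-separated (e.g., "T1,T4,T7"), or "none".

Step 1: wait(T7) -> count=0 queue=[] holders={T7}
Step 2: signal(T7) -> count=1 queue=[] holders={none}
Step 3: wait(T5) -> count=0 queue=[] holders={T5}
Step 4: wait(T1) -> count=0 queue=[T1] holders={T5}
Step 5: signal(T5) -> count=0 queue=[] holders={T1}
Step 6: signal(T1) -> count=1 queue=[] holders={none}
Step 7: wait(T4) -> count=0 queue=[] holders={T4}
Step 8: wait(T5) -> count=0 queue=[T5] holders={T4}
Final holders: T4

Answer: T4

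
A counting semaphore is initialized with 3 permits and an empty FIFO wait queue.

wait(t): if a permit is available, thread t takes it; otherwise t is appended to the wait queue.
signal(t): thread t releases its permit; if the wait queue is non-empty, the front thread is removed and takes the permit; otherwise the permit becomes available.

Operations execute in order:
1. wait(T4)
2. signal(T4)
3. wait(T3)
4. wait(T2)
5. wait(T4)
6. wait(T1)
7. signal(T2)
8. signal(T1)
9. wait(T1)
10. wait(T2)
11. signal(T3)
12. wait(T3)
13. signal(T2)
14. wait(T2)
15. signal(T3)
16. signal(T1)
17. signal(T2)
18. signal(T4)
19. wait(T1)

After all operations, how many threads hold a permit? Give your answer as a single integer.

Answer: 1

Derivation:
Step 1: wait(T4) -> count=2 queue=[] holders={T4}
Step 2: signal(T4) -> count=3 queue=[] holders={none}
Step 3: wait(T3) -> count=2 queue=[] holders={T3}
Step 4: wait(T2) -> count=1 queue=[] holders={T2,T3}
Step 5: wait(T4) -> count=0 queue=[] holders={T2,T3,T4}
Step 6: wait(T1) -> count=0 queue=[T1] holders={T2,T3,T4}
Step 7: signal(T2) -> count=0 queue=[] holders={T1,T3,T4}
Step 8: signal(T1) -> count=1 queue=[] holders={T3,T4}
Step 9: wait(T1) -> count=0 queue=[] holders={T1,T3,T4}
Step 10: wait(T2) -> count=0 queue=[T2] holders={T1,T3,T4}
Step 11: signal(T3) -> count=0 queue=[] holders={T1,T2,T4}
Step 12: wait(T3) -> count=0 queue=[T3] holders={T1,T2,T4}
Step 13: signal(T2) -> count=0 queue=[] holders={T1,T3,T4}
Step 14: wait(T2) -> count=0 queue=[T2] holders={T1,T3,T4}
Step 15: signal(T3) -> count=0 queue=[] holders={T1,T2,T4}
Step 16: signal(T1) -> count=1 queue=[] holders={T2,T4}
Step 17: signal(T2) -> count=2 queue=[] holders={T4}
Step 18: signal(T4) -> count=3 queue=[] holders={none}
Step 19: wait(T1) -> count=2 queue=[] holders={T1}
Final holders: {T1} -> 1 thread(s)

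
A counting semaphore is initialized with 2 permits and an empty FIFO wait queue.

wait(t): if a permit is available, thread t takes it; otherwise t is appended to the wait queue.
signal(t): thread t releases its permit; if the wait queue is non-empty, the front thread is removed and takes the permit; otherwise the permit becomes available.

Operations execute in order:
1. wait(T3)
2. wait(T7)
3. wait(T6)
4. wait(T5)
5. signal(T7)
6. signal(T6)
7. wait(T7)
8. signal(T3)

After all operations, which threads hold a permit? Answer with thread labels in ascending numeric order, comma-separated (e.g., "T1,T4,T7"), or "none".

Step 1: wait(T3) -> count=1 queue=[] holders={T3}
Step 2: wait(T7) -> count=0 queue=[] holders={T3,T7}
Step 3: wait(T6) -> count=0 queue=[T6] holders={T3,T7}
Step 4: wait(T5) -> count=0 queue=[T6,T5] holders={T3,T7}
Step 5: signal(T7) -> count=0 queue=[T5] holders={T3,T6}
Step 6: signal(T6) -> count=0 queue=[] holders={T3,T5}
Step 7: wait(T7) -> count=0 queue=[T7] holders={T3,T5}
Step 8: signal(T3) -> count=0 queue=[] holders={T5,T7}
Final holders: T5,T7

Answer: T5,T7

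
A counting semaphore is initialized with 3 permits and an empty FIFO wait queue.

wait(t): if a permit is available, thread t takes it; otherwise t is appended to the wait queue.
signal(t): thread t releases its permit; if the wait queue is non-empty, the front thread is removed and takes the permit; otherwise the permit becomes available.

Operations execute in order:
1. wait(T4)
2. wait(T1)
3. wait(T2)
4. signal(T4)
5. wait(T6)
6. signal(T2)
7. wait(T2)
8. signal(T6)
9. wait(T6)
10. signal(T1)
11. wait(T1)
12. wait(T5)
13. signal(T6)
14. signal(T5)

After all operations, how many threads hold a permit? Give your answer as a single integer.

Answer: 2

Derivation:
Step 1: wait(T4) -> count=2 queue=[] holders={T4}
Step 2: wait(T1) -> count=1 queue=[] holders={T1,T4}
Step 3: wait(T2) -> count=0 queue=[] holders={T1,T2,T4}
Step 4: signal(T4) -> count=1 queue=[] holders={T1,T2}
Step 5: wait(T6) -> count=0 queue=[] holders={T1,T2,T6}
Step 6: signal(T2) -> count=1 queue=[] holders={T1,T6}
Step 7: wait(T2) -> count=0 queue=[] holders={T1,T2,T6}
Step 8: signal(T6) -> count=1 queue=[] holders={T1,T2}
Step 9: wait(T6) -> count=0 queue=[] holders={T1,T2,T6}
Step 10: signal(T1) -> count=1 queue=[] holders={T2,T6}
Step 11: wait(T1) -> count=0 queue=[] holders={T1,T2,T6}
Step 12: wait(T5) -> count=0 queue=[T5] holders={T1,T2,T6}
Step 13: signal(T6) -> count=0 queue=[] holders={T1,T2,T5}
Step 14: signal(T5) -> count=1 queue=[] holders={T1,T2}
Final holders: {T1,T2} -> 2 thread(s)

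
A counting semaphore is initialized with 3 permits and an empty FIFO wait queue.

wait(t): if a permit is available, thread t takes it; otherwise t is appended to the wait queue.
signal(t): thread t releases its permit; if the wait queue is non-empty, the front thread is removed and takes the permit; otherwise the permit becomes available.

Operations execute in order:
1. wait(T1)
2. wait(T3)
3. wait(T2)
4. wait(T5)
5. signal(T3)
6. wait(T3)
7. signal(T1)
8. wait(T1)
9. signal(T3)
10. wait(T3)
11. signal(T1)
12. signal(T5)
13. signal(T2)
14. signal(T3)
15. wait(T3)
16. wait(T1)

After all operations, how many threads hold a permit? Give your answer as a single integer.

Step 1: wait(T1) -> count=2 queue=[] holders={T1}
Step 2: wait(T3) -> count=1 queue=[] holders={T1,T3}
Step 3: wait(T2) -> count=0 queue=[] holders={T1,T2,T3}
Step 4: wait(T5) -> count=0 queue=[T5] holders={T1,T2,T3}
Step 5: signal(T3) -> count=0 queue=[] holders={T1,T2,T5}
Step 6: wait(T3) -> count=0 queue=[T3] holders={T1,T2,T5}
Step 7: signal(T1) -> count=0 queue=[] holders={T2,T3,T5}
Step 8: wait(T1) -> count=0 queue=[T1] holders={T2,T3,T5}
Step 9: signal(T3) -> count=0 queue=[] holders={T1,T2,T5}
Step 10: wait(T3) -> count=0 queue=[T3] holders={T1,T2,T5}
Step 11: signal(T1) -> count=0 queue=[] holders={T2,T3,T5}
Step 12: signal(T5) -> count=1 queue=[] holders={T2,T3}
Step 13: signal(T2) -> count=2 queue=[] holders={T3}
Step 14: signal(T3) -> count=3 queue=[] holders={none}
Step 15: wait(T3) -> count=2 queue=[] holders={T3}
Step 16: wait(T1) -> count=1 queue=[] holders={T1,T3}
Final holders: {T1,T3} -> 2 thread(s)

Answer: 2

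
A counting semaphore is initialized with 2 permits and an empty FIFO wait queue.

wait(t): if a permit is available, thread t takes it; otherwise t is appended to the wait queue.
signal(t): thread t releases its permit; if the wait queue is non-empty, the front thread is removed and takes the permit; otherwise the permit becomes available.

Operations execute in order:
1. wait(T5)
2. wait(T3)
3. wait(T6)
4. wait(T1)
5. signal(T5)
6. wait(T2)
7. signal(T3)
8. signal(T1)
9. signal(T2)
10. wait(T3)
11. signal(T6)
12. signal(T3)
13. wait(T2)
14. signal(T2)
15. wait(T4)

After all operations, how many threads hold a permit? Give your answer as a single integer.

Answer: 1

Derivation:
Step 1: wait(T5) -> count=1 queue=[] holders={T5}
Step 2: wait(T3) -> count=0 queue=[] holders={T3,T5}
Step 3: wait(T6) -> count=0 queue=[T6] holders={T3,T5}
Step 4: wait(T1) -> count=0 queue=[T6,T1] holders={T3,T5}
Step 5: signal(T5) -> count=0 queue=[T1] holders={T3,T6}
Step 6: wait(T2) -> count=0 queue=[T1,T2] holders={T3,T6}
Step 7: signal(T3) -> count=0 queue=[T2] holders={T1,T6}
Step 8: signal(T1) -> count=0 queue=[] holders={T2,T6}
Step 9: signal(T2) -> count=1 queue=[] holders={T6}
Step 10: wait(T3) -> count=0 queue=[] holders={T3,T6}
Step 11: signal(T6) -> count=1 queue=[] holders={T3}
Step 12: signal(T3) -> count=2 queue=[] holders={none}
Step 13: wait(T2) -> count=1 queue=[] holders={T2}
Step 14: signal(T2) -> count=2 queue=[] holders={none}
Step 15: wait(T4) -> count=1 queue=[] holders={T4}
Final holders: {T4} -> 1 thread(s)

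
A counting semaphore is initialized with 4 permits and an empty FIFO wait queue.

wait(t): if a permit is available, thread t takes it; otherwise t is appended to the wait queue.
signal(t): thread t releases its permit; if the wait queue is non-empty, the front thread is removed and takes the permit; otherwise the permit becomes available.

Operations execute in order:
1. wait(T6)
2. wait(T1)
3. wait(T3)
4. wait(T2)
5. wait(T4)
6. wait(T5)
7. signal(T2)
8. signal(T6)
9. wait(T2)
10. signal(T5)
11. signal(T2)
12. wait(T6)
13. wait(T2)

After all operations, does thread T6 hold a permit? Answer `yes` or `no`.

Step 1: wait(T6) -> count=3 queue=[] holders={T6}
Step 2: wait(T1) -> count=2 queue=[] holders={T1,T6}
Step 3: wait(T3) -> count=1 queue=[] holders={T1,T3,T6}
Step 4: wait(T2) -> count=0 queue=[] holders={T1,T2,T3,T6}
Step 5: wait(T4) -> count=0 queue=[T4] holders={T1,T2,T3,T6}
Step 6: wait(T5) -> count=0 queue=[T4,T5] holders={T1,T2,T3,T6}
Step 7: signal(T2) -> count=0 queue=[T5] holders={T1,T3,T4,T6}
Step 8: signal(T6) -> count=0 queue=[] holders={T1,T3,T4,T5}
Step 9: wait(T2) -> count=0 queue=[T2] holders={T1,T3,T4,T5}
Step 10: signal(T5) -> count=0 queue=[] holders={T1,T2,T3,T4}
Step 11: signal(T2) -> count=1 queue=[] holders={T1,T3,T4}
Step 12: wait(T6) -> count=0 queue=[] holders={T1,T3,T4,T6}
Step 13: wait(T2) -> count=0 queue=[T2] holders={T1,T3,T4,T6}
Final holders: {T1,T3,T4,T6} -> T6 in holders

Answer: yes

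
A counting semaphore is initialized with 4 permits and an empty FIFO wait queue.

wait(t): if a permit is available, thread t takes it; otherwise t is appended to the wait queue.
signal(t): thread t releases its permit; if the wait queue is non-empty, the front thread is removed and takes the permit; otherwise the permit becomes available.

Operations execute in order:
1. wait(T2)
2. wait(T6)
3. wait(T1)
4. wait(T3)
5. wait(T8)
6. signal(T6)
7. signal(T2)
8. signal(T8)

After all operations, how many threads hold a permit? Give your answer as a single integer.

Answer: 2

Derivation:
Step 1: wait(T2) -> count=3 queue=[] holders={T2}
Step 2: wait(T6) -> count=2 queue=[] holders={T2,T6}
Step 3: wait(T1) -> count=1 queue=[] holders={T1,T2,T6}
Step 4: wait(T3) -> count=0 queue=[] holders={T1,T2,T3,T6}
Step 5: wait(T8) -> count=0 queue=[T8] holders={T1,T2,T3,T6}
Step 6: signal(T6) -> count=0 queue=[] holders={T1,T2,T3,T8}
Step 7: signal(T2) -> count=1 queue=[] holders={T1,T3,T8}
Step 8: signal(T8) -> count=2 queue=[] holders={T1,T3}
Final holders: {T1,T3} -> 2 thread(s)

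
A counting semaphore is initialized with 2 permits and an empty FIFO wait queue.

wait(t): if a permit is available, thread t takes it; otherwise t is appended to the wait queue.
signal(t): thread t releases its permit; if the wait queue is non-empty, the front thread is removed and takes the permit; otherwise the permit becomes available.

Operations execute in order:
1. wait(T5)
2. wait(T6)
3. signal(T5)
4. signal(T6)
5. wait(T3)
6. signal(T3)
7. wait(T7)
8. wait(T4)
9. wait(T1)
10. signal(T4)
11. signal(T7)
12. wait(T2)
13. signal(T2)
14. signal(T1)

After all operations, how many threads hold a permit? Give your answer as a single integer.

Step 1: wait(T5) -> count=1 queue=[] holders={T5}
Step 2: wait(T6) -> count=0 queue=[] holders={T5,T6}
Step 3: signal(T5) -> count=1 queue=[] holders={T6}
Step 4: signal(T6) -> count=2 queue=[] holders={none}
Step 5: wait(T3) -> count=1 queue=[] holders={T3}
Step 6: signal(T3) -> count=2 queue=[] holders={none}
Step 7: wait(T7) -> count=1 queue=[] holders={T7}
Step 8: wait(T4) -> count=0 queue=[] holders={T4,T7}
Step 9: wait(T1) -> count=0 queue=[T1] holders={T4,T7}
Step 10: signal(T4) -> count=0 queue=[] holders={T1,T7}
Step 11: signal(T7) -> count=1 queue=[] holders={T1}
Step 12: wait(T2) -> count=0 queue=[] holders={T1,T2}
Step 13: signal(T2) -> count=1 queue=[] holders={T1}
Step 14: signal(T1) -> count=2 queue=[] holders={none}
Final holders: {none} -> 0 thread(s)

Answer: 0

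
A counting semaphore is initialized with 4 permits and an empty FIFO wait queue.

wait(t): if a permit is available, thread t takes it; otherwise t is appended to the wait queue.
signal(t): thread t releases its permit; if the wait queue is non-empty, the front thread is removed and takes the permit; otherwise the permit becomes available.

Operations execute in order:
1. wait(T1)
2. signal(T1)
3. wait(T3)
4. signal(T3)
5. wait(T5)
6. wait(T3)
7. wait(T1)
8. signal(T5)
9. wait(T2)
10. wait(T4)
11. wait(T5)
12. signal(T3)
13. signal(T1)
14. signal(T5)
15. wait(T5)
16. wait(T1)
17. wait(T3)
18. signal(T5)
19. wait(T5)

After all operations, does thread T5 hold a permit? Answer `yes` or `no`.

Answer: no

Derivation:
Step 1: wait(T1) -> count=3 queue=[] holders={T1}
Step 2: signal(T1) -> count=4 queue=[] holders={none}
Step 3: wait(T3) -> count=3 queue=[] holders={T3}
Step 4: signal(T3) -> count=4 queue=[] holders={none}
Step 5: wait(T5) -> count=3 queue=[] holders={T5}
Step 6: wait(T3) -> count=2 queue=[] holders={T3,T5}
Step 7: wait(T1) -> count=1 queue=[] holders={T1,T3,T5}
Step 8: signal(T5) -> count=2 queue=[] holders={T1,T3}
Step 9: wait(T2) -> count=1 queue=[] holders={T1,T2,T3}
Step 10: wait(T4) -> count=0 queue=[] holders={T1,T2,T3,T4}
Step 11: wait(T5) -> count=0 queue=[T5] holders={T1,T2,T3,T4}
Step 12: signal(T3) -> count=0 queue=[] holders={T1,T2,T4,T5}
Step 13: signal(T1) -> count=1 queue=[] holders={T2,T4,T5}
Step 14: signal(T5) -> count=2 queue=[] holders={T2,T4}
Step 15: wait(T5) -> count=1 queue=[] holders={T2,T4,T5}
Step 16: wait(T1) -> count=0 queue=[] holders={T1,T2,T4,T5}
Step 17: wait(T3) -> count=0 queue=[T3] holders={T1,T2,T4,T5}
Step 18: signal(T5) -> count=0 queue=[] holders={T1,T2,T3,T4}
Step 19: wait(T5) -> count=0 queue=[T5] holders={T1,T2,T3,T4}
Final holders: {T1,T2,T3,T4} -> T5 not in holders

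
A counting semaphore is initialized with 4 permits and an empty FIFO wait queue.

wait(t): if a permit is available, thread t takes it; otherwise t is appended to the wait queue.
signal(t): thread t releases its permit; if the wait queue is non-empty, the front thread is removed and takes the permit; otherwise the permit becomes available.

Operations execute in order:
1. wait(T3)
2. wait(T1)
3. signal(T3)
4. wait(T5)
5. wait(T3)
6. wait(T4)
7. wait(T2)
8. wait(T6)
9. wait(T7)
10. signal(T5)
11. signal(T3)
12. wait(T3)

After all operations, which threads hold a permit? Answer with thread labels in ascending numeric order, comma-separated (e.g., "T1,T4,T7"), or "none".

Step 1: wait(T3) -> count=3 queue=[] holders={T3}
Step 2: wait(T1) -> count=2 queue=[] holders={T1,T3}
Step 3: signal(T3) -> count=3 queue=[] holders={T1}
Step 4: wait(T5) -> count=2 queue=[] holders={T1,T5}
Step 5: wait(T3) -> count=1 queue=[] holders={T1,T3,T5}
Step 6: wait(T4) -> count=0 queue=[] holders={T1,T3,T4,T5}
Step 7: wait(T2) -> count=0 queue=[T2] holders={T1,T3,T4,T5}
Step 8: wait(T6) -> count=0 queue=[T2,T6] holders={T1,T3,T4,T5}
Step 9: wait(T7) -> count=0 queue=[T2,T6,T7] holders={T1,T3,T4,T5}
Step 10: signal(T5) -> count=0 queue=[T6,T7] holders={T1,T2,T3,T4}
Step 11: signal(T3) -> count=0 queue=[T7] holders={T1,T2,T4,T6}
Step 12: wait(T3) -> count=0 queue=[T7,T3] holders={T1,T2,T4,T6}
Final holders: T1,T2,T4,T6

Answer: T1,T2,T4,T6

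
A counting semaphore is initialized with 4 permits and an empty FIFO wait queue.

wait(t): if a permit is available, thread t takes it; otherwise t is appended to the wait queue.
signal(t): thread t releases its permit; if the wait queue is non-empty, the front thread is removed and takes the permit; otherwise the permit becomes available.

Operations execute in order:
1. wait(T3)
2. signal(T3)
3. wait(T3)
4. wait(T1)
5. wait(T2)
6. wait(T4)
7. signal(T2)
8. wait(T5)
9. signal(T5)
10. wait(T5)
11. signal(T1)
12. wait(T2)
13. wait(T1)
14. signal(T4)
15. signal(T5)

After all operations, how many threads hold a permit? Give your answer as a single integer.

Answer: 3

Derivation:
Step 1: wait(T3) -> count=3 queue=[] holders={T3}
Step 2: signal(T3) -> count=4 queue=[] holders={none}
Step 3: wait(T3) -> count=3 queue=[] holders={T3}
Step 4: wait(T1) -> count=2 queue=[] holders={T1,T3}
Step 5: wait(T2) -> count=1 queue=[] holders={T1,T2,T3}
Step 6: wait(T4) -> count=0 queue=[] holders={T1,T2,T3,T4}
Step 7: signal(T2) -> count=1 queue=[] holders={T1,T3,T4}
Step 8: wait(T5) -> count=0 queue=[] holders={T1,T3,T4,T5}
Step 9: signal(T5) -> count=1 queue=[] holders={T1,T3,T4}
Step 10: wait(T5) -> count=0 queue=[] holders={T1,T3,T4,T5}
Step 11: signal(T1) -> count=1 queue=[] holders={T3,T4,T5}
Step 12: wait(T2) -> count=0 queue=[] holders={T2,T3,T4,T5}
Step 13: wait(T1) -> count=0 queue=[T1] holders={T2,T3,T4,T5}
Step 14: signal(T4) -> count=0 queue=[] holders={T1,T2,T3,T5}
Step 15: signal(T5) -> count=1 queue=[] holders={T1,T2,T3}
Final holders: {T1,T2,T3} -> 3 thread(s)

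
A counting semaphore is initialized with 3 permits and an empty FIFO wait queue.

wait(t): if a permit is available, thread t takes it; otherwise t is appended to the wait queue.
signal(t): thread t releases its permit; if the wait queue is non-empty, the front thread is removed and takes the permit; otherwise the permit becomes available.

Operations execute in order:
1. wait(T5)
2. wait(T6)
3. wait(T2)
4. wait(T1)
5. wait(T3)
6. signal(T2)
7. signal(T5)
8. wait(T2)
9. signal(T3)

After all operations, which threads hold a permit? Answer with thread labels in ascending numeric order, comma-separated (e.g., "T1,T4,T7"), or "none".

Answer: T1,T2,T6

Derivation:
Step 1: wait(T5) -> count=2 queue=[] holders={T5}
Step 2: wait(T6) -> count=1 queue=[] holders={T5,T6}
Step 3: wait(T2) -> count=0 queue=[] holders={T2,T5,T6}
Step 4: wait(T1) -> count=0 queue=[T1] holders={T2,T5,T6}
Step 5: wait(T3) -> count=0 queue=[T1,T3] holders={T2,T5,T6}
Step 6: signal(T2) -> count=0 queue=[T3] holders={T1,T5,T6}
Step 7: signal(T5) -> count=0 queue=[] holders={T1,T3,T6}
Step 8: wait(T2) -> count=0 queue=[T2] holders={T1,T3,T6}
Step 9: signal(T3) -> count=0 queue=[] holders={T1,T2,T6}
Final holders: T1,T2,T6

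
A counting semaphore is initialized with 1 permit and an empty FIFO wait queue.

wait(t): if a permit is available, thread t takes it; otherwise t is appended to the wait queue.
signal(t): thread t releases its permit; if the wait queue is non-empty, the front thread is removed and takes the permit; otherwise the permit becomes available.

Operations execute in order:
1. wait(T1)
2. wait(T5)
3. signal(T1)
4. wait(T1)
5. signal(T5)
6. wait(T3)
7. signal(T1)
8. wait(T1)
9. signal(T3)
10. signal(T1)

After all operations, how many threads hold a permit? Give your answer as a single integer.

Step 1: wait(T1) -> count=0 queue=[] holders={T1}
Step 2: wait(T5) -> count=0 queue=[T5] holders={T1}
Step 3: signal(T1) -> count=0 queue=[] holders={T5}
Step 4: wait(T1) -> count=0 queue=[T1] holders={T5}
Step 5: signal(T5) -> count=0 queue=[] holders={T1}
Step 6: wait(T3) -> count=0 queue=[T3] holders={T1}
Step 7: signal(T1) -> count=0 queue=[] holders={T3}
Step 8: wait(T1) -> count=0 queue=[T1] holders={T3}
Step 9: signal(T3) -> count=0 queue=[] holders={T1}
Step 10: signal(T1) -> count=1 queue=[] holders={none}
Final holders: {none} -> 0 thread(s)

Answer: 0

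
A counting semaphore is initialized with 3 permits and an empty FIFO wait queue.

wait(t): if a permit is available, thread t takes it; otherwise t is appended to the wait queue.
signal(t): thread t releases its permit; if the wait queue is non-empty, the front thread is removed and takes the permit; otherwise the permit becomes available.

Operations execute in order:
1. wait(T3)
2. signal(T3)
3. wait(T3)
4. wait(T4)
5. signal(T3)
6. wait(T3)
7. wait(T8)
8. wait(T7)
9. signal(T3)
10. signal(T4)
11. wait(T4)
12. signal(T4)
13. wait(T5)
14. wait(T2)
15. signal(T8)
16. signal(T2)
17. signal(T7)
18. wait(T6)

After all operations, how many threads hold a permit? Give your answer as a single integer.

Step 1: wait(T3) -> count=2 queue=[] holders={T3}
Step 2: signal(T3) -> count=3 queue=[] holders={none}
Step 3: wait(T3) -> count=2 queue=[] holders={T3}
Step 4: wait(T4) -> count=1 queue=[] holders={T3,T4}
Step 5: signal(T3) -> count=2 queue=[] holders={T4}
Step 6: wait(T3) -> count=1 queue=[] holders={T3,T4}
Step 7: wait(T8) -> count=0 queue=[] holders={T3,T4,T8}
Step 8: wait(T7) -> count=0 queue=[T7] holders={T3,T4,T8}
Step 9: signal(T3) -> count=0 queue=[] holders={T4,T7,T8}
Step 10: signal(T4) -> count=1 queue=[] holders={T7,T8}
Step 11: wait(T4) -> count=0 queue=[] holders={T4,T7,T8}
Step 12: signal(T4) -> count=1 queue=[] holders={T7,T8}
Step 13: wait(T5) -> count=0 queue=[] holders={T5,T7,T8}
Step 14: wait(T2) -> count=0 queue=[T2] holders={T5,T7,T8}
Step 15: signal(T8) -> count=0 queue=[] holders={T2,T5,T7}
Step 16: signal(T2) -> count=1 queue=[] holders={T5,T7}
Step 17: signal(T7) -> count=2 queue=[] holders={T5}
Step 18: wait(T6) -> count=1 queue=[] holders={T5,T6}
Final holders: {T5,T6} -> 2 thread(s)

Answer: 2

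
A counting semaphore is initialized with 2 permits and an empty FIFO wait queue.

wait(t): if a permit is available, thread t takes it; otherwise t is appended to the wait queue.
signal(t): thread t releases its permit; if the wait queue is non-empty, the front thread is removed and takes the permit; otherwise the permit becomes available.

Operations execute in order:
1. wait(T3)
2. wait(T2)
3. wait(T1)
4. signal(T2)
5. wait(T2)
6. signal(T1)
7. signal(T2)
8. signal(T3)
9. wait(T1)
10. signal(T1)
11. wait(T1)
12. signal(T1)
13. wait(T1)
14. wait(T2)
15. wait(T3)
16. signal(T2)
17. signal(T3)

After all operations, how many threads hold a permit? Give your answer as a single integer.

Answer: 1

Derivation:
Step 1: wait(T3) -> count=1 queue=[] holders={T3}
Step 2: wait(T2) -> count=0 queue=[] holders={T2,T3}
Step 3: wait(T1) -> count=0 queue=[T1] holders={T2,T3}
Step 4: signal(T2) -> count=0 queue=[] holders={T1,T3}
Step 5: wait(T2) -> count=0 queue=[T2] holders={T1,T3}
Step 6: signal(T1) -> count=0 queue=[] holders={T2,T3}
Step 7: signal(T2) -> count=1 queue=[] holders={T3}
Step 8: signal(T3) -> count=2 queue=[] holders={none}
Step 9: wait(T1) -> count=1 queue=[] holders={T1}
Step 10: signal(T1) -> count=2 queue=[] holders={none}
Step 11: wait(T1) -> count=1 queue=[] holders={T1}
Step 12: signal(T1) -> count=2 queue=[] holders={none}
Step 13: wait(T1) -> count=1 queue=[] holders={T1}
Step 14: wait(T2) -> count=0 queue=[] holders={T1,T2}
Step 15: wait(T3) -> count=0 queue=[T3] holders={T1,T2}
Step 16: signal(T2) -> count=0 queue=[] holders={T1,T3}
Step 17: signal(T3) -> count=1 queue=[] holders={T1}
Final holders: {T1} -> 1 thread(s)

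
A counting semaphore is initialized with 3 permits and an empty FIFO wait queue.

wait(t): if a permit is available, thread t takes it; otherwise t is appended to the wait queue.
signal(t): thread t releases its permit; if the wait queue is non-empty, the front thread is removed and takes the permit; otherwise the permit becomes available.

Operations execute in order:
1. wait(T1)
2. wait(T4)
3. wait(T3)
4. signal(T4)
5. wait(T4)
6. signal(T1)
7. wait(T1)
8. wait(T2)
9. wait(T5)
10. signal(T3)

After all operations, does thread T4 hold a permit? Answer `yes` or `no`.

Answer: yes

Derivation:
Step 1: wait(T1) -> count=2 queue=[] holders={T1}
Step 2: wait(T4) -> count=1 queue=[] holders={T1,T4}
Step 3: wait(T3) -> count=0 queue=[] holders={T1,T3,T4}
Step 4: signal(T4) -> count=1 queue=[] holders={T1,T3}
Step 5: wait(T4) -> count=0 queue=[] holders={T1,T3,T4}
Step 6: signal(T1) -> count=1 queue=[] holders={T3,T4}
Step 7: wait(T1) -> count=0 queue=[] holders={T1,T3,T4}
Step 8: wait(T2) -> count=0 queue=[T2] holders={T1,T3,T4}
Step 9: wait(T5) -> count=0 queue=[T2,T5] holders={T1,T3,T4}
Step 10: signal(T3) -> count=0 queue=[T5] holders={T1,T2,T4}
Final holders: {T1,T2,T4} -> T4 in holders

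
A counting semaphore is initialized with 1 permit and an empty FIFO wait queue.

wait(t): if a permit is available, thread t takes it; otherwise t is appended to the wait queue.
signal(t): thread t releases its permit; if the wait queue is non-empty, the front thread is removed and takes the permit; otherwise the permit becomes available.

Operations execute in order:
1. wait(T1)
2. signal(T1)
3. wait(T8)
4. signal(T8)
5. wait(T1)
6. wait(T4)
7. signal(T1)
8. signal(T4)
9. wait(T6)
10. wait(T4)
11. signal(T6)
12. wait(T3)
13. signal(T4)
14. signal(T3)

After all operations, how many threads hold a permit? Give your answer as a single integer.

Step 1: wait(T1) -> count=0 queue=[] holders={T1}
Step 2: signal(T1) -> count=1 queue=[] holders={none}
Step 3: wait(T8) -> count=0 queue=[] holders={T8}
Step 4: signal(T8) -> count=1 queue=[] holders={none}
Step 5: wait(T1) -> count=0 queue=[] holders={T1}
Step 6: wait(T4) -> count=0 queue=[T4] holders={T1}
Step 7: signal(T1) -> count=0 queue=[] holders={T4}
Step 8: signal(T4) -> count=1 queue=[] holders={none}
Step 9: wait(T6) -> count=0 queue=[] holders={T6}
Step 10: wait(T4) -> count=0 queue=[T4] holders={T6}
Step 11: signal(T6) -> count=0 queue=[] holders={T4}
Step 12: wait(T3) -> count=0 queue=[T3] holders={T4}
Step 13: signal(T4) -> count=0 queue=[] holders={T3}
Step 14: signal(T3) -> count=1 queue=[] holders={none}
Final holders: {none} -> 0 thread(s)

Answer: 0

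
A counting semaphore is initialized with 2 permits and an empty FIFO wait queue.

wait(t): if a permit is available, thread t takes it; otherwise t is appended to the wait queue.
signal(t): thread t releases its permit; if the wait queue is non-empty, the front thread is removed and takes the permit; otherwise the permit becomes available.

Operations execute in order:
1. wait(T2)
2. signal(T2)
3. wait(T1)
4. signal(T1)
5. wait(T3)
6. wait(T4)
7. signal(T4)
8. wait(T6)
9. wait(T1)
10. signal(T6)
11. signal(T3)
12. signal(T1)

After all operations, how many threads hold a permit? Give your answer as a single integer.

Answer: 0

Derivation:
Step 1: wait(T2) -> count=1 queue=[] holders={T2}
Step 2: signal(T2) -> count=2 queue=[] holders={none}
Step 3: wait(T1) -> count=1 queue=[] holders={T1}
Step 4: signal(T1) -> count=2 queue=[] holders={none}
Step 5: wait(T3) -> count=1 queue=[] holders={T3}
Step 6: wait(T4) -> count=0 queue=[] holders={T3,T4}
Step 7: signal(T4) -> count=1 queue=[] holders={T3}
Step 8: wait(T6) -> count=0 queue=[] holders={T3,T6}
Step 9: wait(T1) -> count=0 queue=[T1] holders={T3,T6}
Step 10: signal(T6) -> count=0 queue=[] holders={T1,T3}
Step 11: signal(T3) -> count=1 queue=[] holders={T1}
Step 12: signal(T1) -> count=2 queue=[] holders={none}
Final holders: {none} -> 0 thread(s)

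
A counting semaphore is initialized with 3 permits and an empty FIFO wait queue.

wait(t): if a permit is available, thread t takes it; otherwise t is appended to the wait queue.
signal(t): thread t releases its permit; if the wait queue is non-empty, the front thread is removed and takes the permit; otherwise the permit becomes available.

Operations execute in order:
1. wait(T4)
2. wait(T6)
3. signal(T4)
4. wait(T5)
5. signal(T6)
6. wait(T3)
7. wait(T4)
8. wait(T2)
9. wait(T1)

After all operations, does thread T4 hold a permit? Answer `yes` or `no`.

Step 1: wait(T4) -> count=2 queue=[] holders={T4}
Step 2: wait(T6) -> count=1 queue=[] holders={T4,T6}
Step 3: signal(T4) -> count=2 queue=[] holders={T6}
Step 4: wait(T5) -> count=1 queue=[] holders={T5,T6}
Step 5: signal(T6) -> count=2 queue=[] holders={T5}
Step 6: wait(T3) -> count=1 queue=[] holders={T3,T5}
Step 7: wait(T4) -> count=0 queue=[] holders={T3,T4,T5}
Step 8: wait(T2) -> count=0 queue=[T2] holders={T3,T4,T5}
Step 9: wait(T1) -> count=0 queue=[T2,T1] holders={T3,T4,T5}
Final holders: {T3,T4,T5} -> T4 in holders

Answer: yes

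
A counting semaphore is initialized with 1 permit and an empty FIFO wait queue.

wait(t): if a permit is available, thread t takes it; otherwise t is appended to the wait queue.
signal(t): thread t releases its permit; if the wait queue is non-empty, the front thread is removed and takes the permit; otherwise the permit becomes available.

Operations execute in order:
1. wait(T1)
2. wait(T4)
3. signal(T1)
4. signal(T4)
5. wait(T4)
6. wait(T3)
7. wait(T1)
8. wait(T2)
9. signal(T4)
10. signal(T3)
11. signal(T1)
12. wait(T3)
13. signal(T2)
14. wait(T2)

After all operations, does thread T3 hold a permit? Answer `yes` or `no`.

Step 1: wait(T1) -> count=0 queue=[] holders={T1}
Step 2: wait(T4) -> count=0 queue=[T4] holders={T1}
Step 3: signal(T1) -> count=0 queue=[] holders={T4}
Step 4: signal(T4) -> count=1 queue=[] holders={none}
Step 5: wait(T4) -> count=0 queue=[] holders={T4}
Step 6: wait(T3) -> count=0 queue=[T3] holders={T4}
Step 7: wait(T1) -> count=0 queue=[T3,T1] holders={T4}
Step 8: wait(T2) -> count=0 queue=[T3,T1,T2] holders={T4}
Step 9: signal(T4) -> count=0 queue=[T1,T2] holders={T3}
Step 10: signal(T3) -> count=0 queue=[T2] holders={T1}
Step 11: signal(T1) -> count=0 queue=[] holders={T2}
Step 12: wait(T3) -> count=0 queue=[T3] holders={T2}
Step 13: signal(T2) -> count=0 queue=[] holders={T3}
Step 14: wait(T2) -> count=0 queue=[T2] holders={T3}
Final holders: {T3} -> T3 in holders

Answer: yes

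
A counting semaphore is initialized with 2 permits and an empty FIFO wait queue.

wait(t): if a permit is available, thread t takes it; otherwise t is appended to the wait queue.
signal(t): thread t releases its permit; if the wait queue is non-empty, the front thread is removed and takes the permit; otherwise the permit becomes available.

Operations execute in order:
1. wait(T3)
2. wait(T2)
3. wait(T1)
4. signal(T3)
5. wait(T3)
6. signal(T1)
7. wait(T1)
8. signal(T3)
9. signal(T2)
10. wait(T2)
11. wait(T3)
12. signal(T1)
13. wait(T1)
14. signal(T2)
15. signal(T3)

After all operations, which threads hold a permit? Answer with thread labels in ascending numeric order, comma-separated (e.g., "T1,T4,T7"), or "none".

Step 1: wait(T3) -> count=1 queue=[] holders={T3}
Step 2: wait(T2) -> count=0 queue=[] holders={T2,T3}
Step 3: wait(T1) -> count=0 queue=[T1] holders={T2,T3}
Step 4: signal(T3) -> count=0 queue=[] holders={T1,T2}
Step 5: wait(T3) -> count=0 queue=[T3] holders={T1,T2}
Step 6: signal(T1) -> count=0 queue=[] holders={T2,T3}
Step 7: wait(T1) -> count=0 queue=[T1] holders={T2,T3}
Step 8: signal(T3) -> count=0 queue=[] holders={T1,T2}
Step 9: signal(T2) -> count=1 queue=[] holders={T1}
Step 10: wait(T2) -> count=0 queue=[] holders={T1,T2}
Step 11: wait(T3) -> count=0 queue=[T3] holders={T1,T2}
Step 12: signal(T1) -> count=0 queue=[] holders={T2,T3}
Step 13: wait(T1) -> count=0 queue=[T1] holders={T2,T3}
Step 14: signal(T2) -> count=0 queue=[] holders={T1,T3}
Step 15: signal(T3) -> count=1 queue=[] holders={T1}
Final holders: T1

Answer: T1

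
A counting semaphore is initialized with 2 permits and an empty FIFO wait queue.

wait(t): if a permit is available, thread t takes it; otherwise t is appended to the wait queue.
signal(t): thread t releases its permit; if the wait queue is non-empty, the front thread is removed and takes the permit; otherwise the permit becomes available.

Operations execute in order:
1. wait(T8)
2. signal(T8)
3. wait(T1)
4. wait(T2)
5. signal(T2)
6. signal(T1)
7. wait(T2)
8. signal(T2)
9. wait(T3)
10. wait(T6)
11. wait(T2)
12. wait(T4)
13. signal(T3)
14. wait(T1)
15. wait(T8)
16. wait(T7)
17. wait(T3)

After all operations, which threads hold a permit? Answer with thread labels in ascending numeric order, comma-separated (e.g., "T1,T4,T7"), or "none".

Step 1: wait(T8) -> count=1 queue=[] holders={T8}
Step 2: signal(T8) -> count=2 queue=[] holders={none}
Step 3: wait(T1) -> count=1 queue=[] holders={T1}
Step 4: wait(T2) -> count=0 queue=[] holders={T1,T2}
Step 5: signal(T2) -> count=1 queue=[] holders={T1}
Step 6: signal(T1) -> count=2 queue=[] holders={none}
Step 7: wait(T2) -> count=1 queue=[] holders={T2}
Step 8: signal(T2) -> count=2 queue=[] holders={none}
Step 9: wait(T3) -> count=1 queue=[] holders={T3}
Step 10: wait(T6) -> count=0 queue=[] holders={T3,T6}
Step 11: wait(T2) -> count=0 queue=[T2] holders={T3,T6}
Step 12: wait(T4) -> count=0 queue=[T2,T4] holders={T3,T6}
Step 13: signal(T3) -> count=0 queue=[T4] holders={T2,T6}
Step 14: wait(T1) -> count=0 queue=[T4,T1] holders={T2,T6}
Step 15: wait(T8) -> count=0 queue=[T4,T1,T8] holders={T2,T6}
Step 16: wait(T7) -> count=0 queue=[T4,T1,T8,T7] holders={T2,T6}
Step 17: wait(T3) -> count=0 queue=[T4,T1,T8,T7,T3] holders={T2,T6}
Final holders: T2,T6

Answer: T2,T6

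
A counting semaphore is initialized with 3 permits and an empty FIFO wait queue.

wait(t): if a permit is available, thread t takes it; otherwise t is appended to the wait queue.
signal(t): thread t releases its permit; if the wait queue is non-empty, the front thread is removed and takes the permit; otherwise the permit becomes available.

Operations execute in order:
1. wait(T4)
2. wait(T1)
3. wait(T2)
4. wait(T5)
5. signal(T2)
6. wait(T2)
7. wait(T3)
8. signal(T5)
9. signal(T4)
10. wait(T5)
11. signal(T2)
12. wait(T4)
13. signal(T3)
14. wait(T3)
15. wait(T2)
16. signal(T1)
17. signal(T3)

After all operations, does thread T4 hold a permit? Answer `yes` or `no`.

Answer: yes

Derivation:
Step 1: wait(T4) -> count=2 queue=[] holders={T4}
Step 2: wait(T1) -> count=1 queue=[] holders={T1,T4}
Step 3: wait(T2) -> count=0 queue=[] holders={T1,T2,T4}
Step 4: wait(T5) -> count=0 queue=[T5] holders={T1,T2,T4}
Step 5: signal(T2) -> count=0 queue=[] holders={T1,T4,T5}
Step 6: wait(T2) -> count=0 queue=[T2] holders={T1,T4,T5}
Step 7: wait(T3) -> count=0 queue=[T2,T3] holders={T1,T4,T5}
Step 8: signal(T5) -> count=0 queue=[T3] holders={T1,T2,T4}
Step 9: signal(T4) -> count=0 queue=[] holders={T1,T2,T3}
Step 10: wait(T5) -> count=0 queue=[T5] holders={T1,T2,T3}
Step 11: signal(T2) -> count=0 queue=[] holders={T1,T3,T5}
Step 12: wait(T4) -> count=0 queue=[T4] holders={T1,T3,T5}
Step 13: signal(T3) -> count=0 queue=[] holders={T1,T4,T5}
Step 14: wait(T3) -> count=0 queue=[T3] holders={T1,T4,T5}
Step 15: wait(T2) -> count=0 queue=[T3,T2] holders={T1,T4,T5}
Step 16: signal(T1) -> count=0 queue=[T2] holders={T3,T4,T5}
Step 17: signal(T3) -> count=0 queue=[] holders={T2,T4,T5}
Final holders: {T2,T4,T5} -> T4 in holders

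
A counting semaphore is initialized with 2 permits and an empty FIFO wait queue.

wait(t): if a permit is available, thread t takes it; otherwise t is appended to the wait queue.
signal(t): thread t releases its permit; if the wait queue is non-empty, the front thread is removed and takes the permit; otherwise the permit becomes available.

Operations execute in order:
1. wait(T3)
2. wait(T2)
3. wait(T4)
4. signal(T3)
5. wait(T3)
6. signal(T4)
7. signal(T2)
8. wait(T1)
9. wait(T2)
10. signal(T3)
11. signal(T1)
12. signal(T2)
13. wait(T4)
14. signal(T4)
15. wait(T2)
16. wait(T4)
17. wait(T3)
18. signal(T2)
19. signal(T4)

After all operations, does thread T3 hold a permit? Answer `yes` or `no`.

Answer: yes

Derivation:
Step 1: wait(T3) -> count=1 queue=[] holders={T3}
Step 2: wait(T2) -> count=0 queue=[] holders={T2,T3}
Step 3: wait(T4) -> count=0 queue=[T4] holders={T2,T3}
Step 4: signal(T3) -> count=0 queue=[] holders={T2,T4}
Step 5: wait(T3) -> count=0 queue=[T3] holders={T2,T4}
Step 6: signal(T4) -> count=0 queue=[] holders={T2,T3}
Step 7: signal(T2) -> count=1 queue=[] holders={T3}
Step 8: wait(T1) -> count=0 queue=[] holders={T1,T3}
Step 9: wait(T2) -> count=0 queue=[T2] holders={T1,T3}
Step 10: signal(T3) -> count=0 queue=[] holders={T1,T2}
Step 11: signal(T1) -> count=1 queue=[] holders={T2}
Step 12: signal(T2) -> count=2 queue=[] holders={none}
Step 13: wait(T4) -> count=1 queue=[] holders={T4}
Step 14: signal(T4) -> count=2 queue=[] holders={none}
Step 15: wait(T2) -> count=1 queue=[] holders={T2}
Step 16: wait(T4) -> count=0 queue=[] holders={T2,T4}
Step 17: wait(T3) -> count=0 queue=[T3] holders={T2,T4}
Step 18: signal(T2) -> count=0 queue=[] holders={T3,T4}
Step 19: signal(T4) -> count=1 queue=[] holders={T3}
Final holders: {T3} -> T3 in holders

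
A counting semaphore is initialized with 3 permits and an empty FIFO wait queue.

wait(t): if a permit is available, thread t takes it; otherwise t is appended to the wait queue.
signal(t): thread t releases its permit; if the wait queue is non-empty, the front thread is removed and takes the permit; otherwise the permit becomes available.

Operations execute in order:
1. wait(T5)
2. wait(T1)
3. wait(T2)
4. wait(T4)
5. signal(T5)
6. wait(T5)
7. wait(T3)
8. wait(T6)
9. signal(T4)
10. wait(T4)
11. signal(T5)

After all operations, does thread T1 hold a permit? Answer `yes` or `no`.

Step 1: wait(T5) -> count=2 queue=[] holders={T5}
Step 2: wait(T1) -> count=1 queue=[] holders={T1,T5}
Step 3: wait(T2) -> count=0 queue=[] holders={T1,T2,T5}
Step 4: wait(T4) -> count=0 queue=[T4] holders={T1,T2,T5}
Step 5: signal(T5) -> count=0 queue=[] holders={T1,T2,T4}
Step 6: wait(T5) -> count=0 queue=[T5] holders={T1,T2,T4}
Step 7: wait(T3) -> count=0 queue=[T5,T3] holders={T1,T2,T4}
Step 8: wait(T6) -> count=0 queue=[T5,T3,T6] holders={T1,T2,T4}
Step 9: signal(T4) -> count=0 queue=[T3,T6] holders={T1,T2,T5}
Step 10: wait(T4) -> count=0 queue=[T3,T6,T4] holders={T1,T2,T5}
Step 11: signal(T5) -> count=0 queue=[T6,T4] holders={T1,T2,T3}
Final holders: {T1,T2,T3} -> T1 in holders

Answer: yes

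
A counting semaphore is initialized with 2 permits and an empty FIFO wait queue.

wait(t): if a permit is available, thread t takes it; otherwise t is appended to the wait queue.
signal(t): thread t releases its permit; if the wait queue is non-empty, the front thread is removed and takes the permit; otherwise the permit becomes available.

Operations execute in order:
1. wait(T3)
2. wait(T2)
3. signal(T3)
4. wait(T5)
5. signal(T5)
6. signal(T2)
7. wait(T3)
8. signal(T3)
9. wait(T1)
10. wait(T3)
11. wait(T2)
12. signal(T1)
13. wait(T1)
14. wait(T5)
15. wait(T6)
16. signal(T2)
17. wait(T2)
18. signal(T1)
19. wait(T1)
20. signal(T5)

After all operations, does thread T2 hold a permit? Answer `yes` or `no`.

Step 1: wait(T3) -> count=1 queue=[] holders={T3}
Step 2: wait(T2) -> count=0 queue=[] holders={T2,T3}
Step 3: signal(T3) -> count=1 queue=[] holders={T2}
Step 4: wait(T5) -> count=0 queue=[] holders={T2,T5}
Step 5: signal(T5) -> count=1 queue=[] holders={T2}
Step 6: signal(T2) -> count=2 queue=[] holders={none}
Step 7: wait(T3) -> count=1 queue=[] holders={T3}
Step 8: signal(T3) -> count=2 queue=[] holders={none}
Step 9: wait(T1) -> count=1 queue=[] holders={T1}
Step 10: wait(T3) -> count=0 queue=[] holders={T1,T3}
Step 11: wait(T2) -> count=0 queue=[T2] holders={T1,T3}
Step 12: signal(T1) -> count=0 queue=[] holders={T2,T3}
Step 13: wait(T1) -> count=0 queue=[T1] holders={T2,T3}
Step 14: wait(T5) -> count=0 queue=[T1,T5] holders={T2,T3}
Step 15: wait(T6) -> count=0 queue=[T1,T5,T6] holders={T2,T3}
Step 16: signal(T2) -> count=0 queue=[T5,T6] holders={T1,T3}
Step 17: wait(T2) -> count=0 queue=[T5,T6,T2] holders={T1,T3}
Step 18: signal(T1) -> count=0 queue=[T6,T2] holders={T3,T5}
Step 19: wait(T1) -> count=0 queue=[T6,T2,T1] holders={T3,T5}
Step 20: signal(T5) -> count=0 queue=[T2,T1] holders={T3,T6}
Final holders: {T3,T6} -> T2 not in holders

Answer: no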